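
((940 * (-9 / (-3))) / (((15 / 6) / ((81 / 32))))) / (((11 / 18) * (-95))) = -49.18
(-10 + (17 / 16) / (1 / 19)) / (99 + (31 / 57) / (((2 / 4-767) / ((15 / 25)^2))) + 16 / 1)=39564175 / 446613008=0.09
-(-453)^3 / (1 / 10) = 929596770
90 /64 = 45 /32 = 1.41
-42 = -42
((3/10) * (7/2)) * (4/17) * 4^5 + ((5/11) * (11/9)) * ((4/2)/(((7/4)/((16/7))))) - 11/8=75888977/299880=253.06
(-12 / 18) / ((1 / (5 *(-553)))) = 5530 / 3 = 1843.33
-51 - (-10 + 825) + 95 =-771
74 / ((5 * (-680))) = -37 / 1700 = -0.02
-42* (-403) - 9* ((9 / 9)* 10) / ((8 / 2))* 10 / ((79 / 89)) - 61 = 1312310 / 79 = 16611.52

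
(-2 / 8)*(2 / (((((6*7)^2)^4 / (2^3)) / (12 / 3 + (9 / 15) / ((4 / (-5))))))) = -13 / 9682651996416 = -0.00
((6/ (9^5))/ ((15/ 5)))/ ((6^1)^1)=1/ 177147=0.00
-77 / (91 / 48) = -528 / 13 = -40.62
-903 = -903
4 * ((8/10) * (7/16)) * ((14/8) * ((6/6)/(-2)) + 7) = 343/40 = 8.58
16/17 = 0.94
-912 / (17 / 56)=-51072 / 17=-3004.24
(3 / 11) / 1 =3 / 11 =0.27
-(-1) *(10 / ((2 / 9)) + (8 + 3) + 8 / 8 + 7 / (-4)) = 55.25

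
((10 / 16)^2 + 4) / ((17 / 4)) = 281 / 272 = 1.03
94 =94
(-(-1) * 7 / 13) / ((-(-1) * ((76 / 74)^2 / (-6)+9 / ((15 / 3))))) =0.33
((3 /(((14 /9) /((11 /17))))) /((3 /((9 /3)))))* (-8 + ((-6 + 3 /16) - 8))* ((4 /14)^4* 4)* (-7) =207306 /40817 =5.08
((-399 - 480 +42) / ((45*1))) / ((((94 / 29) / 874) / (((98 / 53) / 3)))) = -38500574 / 12455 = -3091.17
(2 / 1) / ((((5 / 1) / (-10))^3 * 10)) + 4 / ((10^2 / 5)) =-7 / 5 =-1.40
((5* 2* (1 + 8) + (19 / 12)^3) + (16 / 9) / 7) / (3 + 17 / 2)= 1139725 / 139104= 8.19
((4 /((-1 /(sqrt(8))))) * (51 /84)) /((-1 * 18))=17 * sqrt(2) /63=0.38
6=6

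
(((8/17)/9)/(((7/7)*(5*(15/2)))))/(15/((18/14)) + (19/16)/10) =512/4327605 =0.00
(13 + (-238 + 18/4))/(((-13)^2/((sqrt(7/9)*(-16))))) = 1176*sqrt(7)/169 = 18.41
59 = 59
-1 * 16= -16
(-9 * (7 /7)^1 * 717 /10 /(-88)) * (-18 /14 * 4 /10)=-58077 /15400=-3.77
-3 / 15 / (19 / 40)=-8 / 19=-0.42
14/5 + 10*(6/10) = 44/5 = 8.80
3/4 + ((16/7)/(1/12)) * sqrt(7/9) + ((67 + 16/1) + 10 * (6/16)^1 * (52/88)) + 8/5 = 64 * sqrt(7)/7 + 38529/440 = 111.76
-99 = -99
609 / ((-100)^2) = 609 / 10000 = 0.06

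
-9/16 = -0.56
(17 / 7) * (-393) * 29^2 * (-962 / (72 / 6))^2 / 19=-433317636427 / 1596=-271502278.46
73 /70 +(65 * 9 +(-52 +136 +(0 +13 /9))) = 423037 /630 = 671.49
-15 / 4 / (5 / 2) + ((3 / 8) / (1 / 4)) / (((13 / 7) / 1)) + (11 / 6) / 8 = -289 / 624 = -0.46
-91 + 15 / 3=-86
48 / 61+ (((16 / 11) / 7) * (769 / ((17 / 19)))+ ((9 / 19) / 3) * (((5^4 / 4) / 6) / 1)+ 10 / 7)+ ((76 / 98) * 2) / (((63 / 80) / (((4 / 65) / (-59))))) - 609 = -1740998360010953 / 4105320074856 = -424.08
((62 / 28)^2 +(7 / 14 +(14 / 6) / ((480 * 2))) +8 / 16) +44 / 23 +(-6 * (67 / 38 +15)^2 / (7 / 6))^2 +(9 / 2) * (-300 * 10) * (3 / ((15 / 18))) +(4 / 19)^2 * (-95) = 2039892.96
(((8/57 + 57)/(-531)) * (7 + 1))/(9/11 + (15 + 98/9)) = -71654/2222943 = -0.03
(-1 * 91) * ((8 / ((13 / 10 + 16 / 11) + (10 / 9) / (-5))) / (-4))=71.87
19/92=0.21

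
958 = 958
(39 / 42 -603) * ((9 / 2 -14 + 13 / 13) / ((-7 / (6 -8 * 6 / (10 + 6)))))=-429879 / 196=-2193.26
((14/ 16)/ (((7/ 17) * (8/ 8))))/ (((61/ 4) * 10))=17/ 1220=0.01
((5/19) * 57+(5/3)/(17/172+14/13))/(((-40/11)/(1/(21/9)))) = -25897/13384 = -1.93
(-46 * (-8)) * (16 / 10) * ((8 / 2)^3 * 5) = 188416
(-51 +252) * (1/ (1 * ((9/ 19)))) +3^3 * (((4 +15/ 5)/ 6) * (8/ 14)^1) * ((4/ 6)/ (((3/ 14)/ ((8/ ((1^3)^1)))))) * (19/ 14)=3097/ 3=1032.33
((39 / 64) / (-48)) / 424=-13 / 434176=-0.00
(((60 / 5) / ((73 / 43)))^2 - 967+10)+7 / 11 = -53132264 / 58619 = -906.40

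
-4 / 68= -1 / 17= -0.06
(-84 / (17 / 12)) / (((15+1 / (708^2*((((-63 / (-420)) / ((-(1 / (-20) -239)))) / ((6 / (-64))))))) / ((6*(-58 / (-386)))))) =-2813366255616 / 789414961859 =-3.56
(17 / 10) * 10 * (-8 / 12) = -34 / 3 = -11.33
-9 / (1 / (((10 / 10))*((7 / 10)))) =-63 / 10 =-6.30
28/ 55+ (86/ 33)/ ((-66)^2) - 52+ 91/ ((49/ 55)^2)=7785328211/ 123263910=63.16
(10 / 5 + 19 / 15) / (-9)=-49 / 135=-0.36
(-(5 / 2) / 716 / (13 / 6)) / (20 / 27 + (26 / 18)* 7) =-405 / 2727244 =-0.00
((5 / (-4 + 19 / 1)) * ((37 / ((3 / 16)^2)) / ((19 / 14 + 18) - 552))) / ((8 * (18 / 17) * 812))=-5032 / 52549479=-0.00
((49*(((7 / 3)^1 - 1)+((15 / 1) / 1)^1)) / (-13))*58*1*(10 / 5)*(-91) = 1949612 / 3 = 649870.67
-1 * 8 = -8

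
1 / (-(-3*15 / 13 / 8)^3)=1124864 / 91125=12.34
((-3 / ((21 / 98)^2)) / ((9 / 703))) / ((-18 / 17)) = 1171198 / 243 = 4819.74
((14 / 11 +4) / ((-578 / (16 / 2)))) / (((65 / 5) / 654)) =-151728 / 41327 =-3.67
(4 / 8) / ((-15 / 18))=-3 / 5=-0.60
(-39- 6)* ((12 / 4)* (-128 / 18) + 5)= 735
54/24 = 9/4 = 2.25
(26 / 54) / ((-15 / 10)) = -26 / 81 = -0.32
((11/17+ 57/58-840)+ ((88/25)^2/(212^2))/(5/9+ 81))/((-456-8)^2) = -532611522601867/136776251372480000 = -0.00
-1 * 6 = -6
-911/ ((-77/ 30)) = 27330/ 77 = 354.94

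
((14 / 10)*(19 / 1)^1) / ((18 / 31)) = 45.81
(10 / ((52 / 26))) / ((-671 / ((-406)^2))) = -824180 / 671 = -1228.29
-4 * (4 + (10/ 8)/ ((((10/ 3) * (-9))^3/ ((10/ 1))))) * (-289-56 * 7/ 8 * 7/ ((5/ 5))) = 1364962/ 135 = 10110.83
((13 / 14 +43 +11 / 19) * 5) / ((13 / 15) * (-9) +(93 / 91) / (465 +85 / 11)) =-2000791000 / 70108803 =-28.54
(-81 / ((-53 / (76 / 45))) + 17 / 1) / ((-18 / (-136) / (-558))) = -82554.05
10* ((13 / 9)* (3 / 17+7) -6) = 6680 / 153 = 43.66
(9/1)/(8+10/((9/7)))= 81/142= 0.57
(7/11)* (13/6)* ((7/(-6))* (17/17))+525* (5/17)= 152.80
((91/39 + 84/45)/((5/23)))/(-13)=-483/325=-1.49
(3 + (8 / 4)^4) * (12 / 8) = 57 / 2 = 28.50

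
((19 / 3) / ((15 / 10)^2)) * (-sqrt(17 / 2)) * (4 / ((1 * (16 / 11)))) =-209 * sqrt(34) / 54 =-22.57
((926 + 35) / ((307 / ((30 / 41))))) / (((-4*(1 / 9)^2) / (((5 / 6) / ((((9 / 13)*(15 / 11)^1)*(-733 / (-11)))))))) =-22674795 / 36905084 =-0.61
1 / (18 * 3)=1 / 54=0.02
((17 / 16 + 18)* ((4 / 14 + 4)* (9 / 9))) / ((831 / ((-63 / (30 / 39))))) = -35685 / 4432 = -8.05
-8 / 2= -4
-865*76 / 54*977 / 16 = -16056995 / 216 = -74337.94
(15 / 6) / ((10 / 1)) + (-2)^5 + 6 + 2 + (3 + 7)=-55 / 4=-13.75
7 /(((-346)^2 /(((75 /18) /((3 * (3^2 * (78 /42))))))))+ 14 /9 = 1.56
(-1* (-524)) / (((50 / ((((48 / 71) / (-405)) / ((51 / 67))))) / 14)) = -3932096 / 12220875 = -0.32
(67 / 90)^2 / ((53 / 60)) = 4489 / 7155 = 0.63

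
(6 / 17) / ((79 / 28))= 168 / 1343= 0.13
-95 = -95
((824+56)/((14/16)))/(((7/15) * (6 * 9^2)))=17600/3969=4.43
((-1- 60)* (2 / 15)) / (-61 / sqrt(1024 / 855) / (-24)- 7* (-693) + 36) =-13024493568 / 7825903978445 + 1905152* sqrt(95) / 23477711935335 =-0.00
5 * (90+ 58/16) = 3745/8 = 468.12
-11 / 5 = -2.20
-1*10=-10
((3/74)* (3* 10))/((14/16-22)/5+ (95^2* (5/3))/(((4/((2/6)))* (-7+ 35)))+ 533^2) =226800/52984476967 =0.00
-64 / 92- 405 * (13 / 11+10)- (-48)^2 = -1728833 / 253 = -6833.33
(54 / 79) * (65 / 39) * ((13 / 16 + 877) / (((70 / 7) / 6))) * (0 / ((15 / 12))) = 0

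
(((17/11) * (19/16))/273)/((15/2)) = 323/360360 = 0.00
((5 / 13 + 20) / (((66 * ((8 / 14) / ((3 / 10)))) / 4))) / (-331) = -371 / 189332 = -0.00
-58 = -58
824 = 824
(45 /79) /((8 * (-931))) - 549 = -323027253 /588392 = -549.00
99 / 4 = 24.75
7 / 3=2.33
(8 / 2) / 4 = 1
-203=-203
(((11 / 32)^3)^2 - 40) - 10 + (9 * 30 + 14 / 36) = 2129782851953 / 9663676416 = 220.39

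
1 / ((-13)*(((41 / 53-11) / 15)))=795 / 7046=0.11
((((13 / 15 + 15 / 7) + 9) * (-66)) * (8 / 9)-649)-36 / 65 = -5545091 / 4095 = -1354.11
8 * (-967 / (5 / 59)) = -456424 / 5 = -91284.80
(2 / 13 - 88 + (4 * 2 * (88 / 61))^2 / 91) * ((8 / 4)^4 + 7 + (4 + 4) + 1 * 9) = -1170002320 / 338611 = -3455.30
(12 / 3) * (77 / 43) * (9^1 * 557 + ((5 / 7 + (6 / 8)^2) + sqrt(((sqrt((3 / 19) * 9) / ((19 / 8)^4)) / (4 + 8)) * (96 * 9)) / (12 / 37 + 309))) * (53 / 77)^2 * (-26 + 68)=319282176 * sqrt(2) * 57^(3 / 4) / 12377031205 + 4732594773 / 6622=714678.31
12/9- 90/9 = -26/3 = -8.67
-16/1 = -16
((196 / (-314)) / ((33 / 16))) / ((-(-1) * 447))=-1568 / 2315907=-0.00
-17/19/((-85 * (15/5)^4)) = 0.00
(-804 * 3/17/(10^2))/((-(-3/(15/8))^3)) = -3015/8704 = -0.35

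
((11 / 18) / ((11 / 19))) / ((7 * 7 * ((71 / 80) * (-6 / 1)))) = -380 / 93933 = -0.00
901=901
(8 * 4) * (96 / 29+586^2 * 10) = 3186717952 / 29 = 109886825.93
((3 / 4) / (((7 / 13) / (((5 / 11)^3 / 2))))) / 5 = 975 / 74536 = 0.01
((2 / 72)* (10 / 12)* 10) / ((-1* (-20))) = 5 / 432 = 0.01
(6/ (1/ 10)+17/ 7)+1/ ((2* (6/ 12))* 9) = 3940/ 63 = 62.54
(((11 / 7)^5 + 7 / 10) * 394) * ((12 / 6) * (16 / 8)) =1361789292 / 84035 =16205.03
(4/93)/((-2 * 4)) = -1/186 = -0.01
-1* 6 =-6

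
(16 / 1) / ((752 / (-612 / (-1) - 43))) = 569 / 47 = 12.11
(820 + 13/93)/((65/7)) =533911/6045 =88.32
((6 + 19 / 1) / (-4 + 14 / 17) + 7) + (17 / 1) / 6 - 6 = -109 / 27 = -4.04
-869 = -869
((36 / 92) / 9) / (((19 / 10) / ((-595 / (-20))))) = 595 / 874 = 0.68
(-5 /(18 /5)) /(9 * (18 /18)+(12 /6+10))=-25 /378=-0.07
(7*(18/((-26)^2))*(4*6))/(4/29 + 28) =1827/11492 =0.16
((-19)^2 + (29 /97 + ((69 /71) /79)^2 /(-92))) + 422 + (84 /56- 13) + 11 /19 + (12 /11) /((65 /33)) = 11652274759524837 /15075424957580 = 772.93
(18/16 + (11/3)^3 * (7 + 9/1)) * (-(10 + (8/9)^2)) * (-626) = 23336343191/4374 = 5335240.78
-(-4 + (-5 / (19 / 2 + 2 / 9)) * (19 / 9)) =178 / 35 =5.09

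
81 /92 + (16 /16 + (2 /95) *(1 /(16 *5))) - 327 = -28415427 /87400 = -325.12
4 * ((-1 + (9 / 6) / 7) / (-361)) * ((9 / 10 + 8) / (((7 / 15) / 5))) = 14685 / 17689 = 0.83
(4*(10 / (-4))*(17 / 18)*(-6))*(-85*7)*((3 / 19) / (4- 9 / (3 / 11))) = 183.58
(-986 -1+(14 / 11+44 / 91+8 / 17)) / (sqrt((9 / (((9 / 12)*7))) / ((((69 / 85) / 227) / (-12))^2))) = -0.22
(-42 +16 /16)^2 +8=1689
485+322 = 807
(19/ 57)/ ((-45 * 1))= -1/ 135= -0.01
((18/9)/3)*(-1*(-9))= 6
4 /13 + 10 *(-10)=-1296 /13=-99.69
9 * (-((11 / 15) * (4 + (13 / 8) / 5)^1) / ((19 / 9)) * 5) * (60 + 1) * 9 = -28208169 / 760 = -37116.01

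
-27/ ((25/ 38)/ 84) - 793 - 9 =-106234/ 25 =-4249.36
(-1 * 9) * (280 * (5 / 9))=-1400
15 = 15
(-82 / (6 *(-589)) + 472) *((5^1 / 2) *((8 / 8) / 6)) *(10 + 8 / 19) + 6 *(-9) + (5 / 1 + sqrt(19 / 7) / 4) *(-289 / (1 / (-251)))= 394567.74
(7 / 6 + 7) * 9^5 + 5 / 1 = 964477 / 2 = 482238.50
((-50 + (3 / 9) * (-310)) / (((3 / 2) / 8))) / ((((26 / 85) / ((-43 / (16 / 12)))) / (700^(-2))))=16813 / 95550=0.18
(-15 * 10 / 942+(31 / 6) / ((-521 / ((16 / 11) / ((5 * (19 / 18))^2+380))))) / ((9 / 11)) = -18937279963 / 97281581085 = -0.19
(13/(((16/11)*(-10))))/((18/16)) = -143/180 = -0.79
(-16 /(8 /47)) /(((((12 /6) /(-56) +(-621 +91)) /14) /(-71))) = -2616208 /14841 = -176.28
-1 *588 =-588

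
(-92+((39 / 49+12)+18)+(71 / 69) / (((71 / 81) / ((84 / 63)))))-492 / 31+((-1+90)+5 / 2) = 1117297 / 69874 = 15.99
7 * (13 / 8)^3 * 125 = 1922375 / 512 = 3754.64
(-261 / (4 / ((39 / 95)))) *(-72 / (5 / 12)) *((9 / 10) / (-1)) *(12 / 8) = -14840982 / 2375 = -6248.83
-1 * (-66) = 66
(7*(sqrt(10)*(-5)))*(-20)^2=-14000*sqrt(10)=-44271.89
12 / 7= 1.71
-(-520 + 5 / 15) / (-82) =-1559 / 246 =-6.34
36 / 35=1.03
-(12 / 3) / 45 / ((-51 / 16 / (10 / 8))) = 16 / 459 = 0.03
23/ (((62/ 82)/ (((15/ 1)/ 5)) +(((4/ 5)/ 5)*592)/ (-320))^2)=5436984375/ 456976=11897.75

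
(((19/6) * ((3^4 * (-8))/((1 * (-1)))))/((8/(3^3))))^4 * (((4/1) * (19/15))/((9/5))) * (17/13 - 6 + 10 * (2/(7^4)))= -3786733110308108776497/124852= -30329775336463242.69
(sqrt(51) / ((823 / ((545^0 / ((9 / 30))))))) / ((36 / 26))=65 *sqrt(51) / 22221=0.02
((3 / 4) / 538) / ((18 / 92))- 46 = -148465 / 3228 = -45.99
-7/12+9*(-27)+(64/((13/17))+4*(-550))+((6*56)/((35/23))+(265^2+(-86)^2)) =58875889/780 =75481.91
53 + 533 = 586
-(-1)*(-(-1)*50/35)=10/7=1.43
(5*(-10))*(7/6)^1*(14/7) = -350/3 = -116.67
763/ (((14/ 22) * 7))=1199/ 7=171.29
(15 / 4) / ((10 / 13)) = 39 / 8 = 4.88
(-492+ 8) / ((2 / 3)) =-726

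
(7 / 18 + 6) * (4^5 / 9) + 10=59690 / 81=736.91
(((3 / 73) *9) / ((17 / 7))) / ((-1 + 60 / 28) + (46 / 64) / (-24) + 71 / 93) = 3499776 / 43118545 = 0.08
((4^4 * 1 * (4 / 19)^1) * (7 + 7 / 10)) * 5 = 39424 / 19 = 2074.95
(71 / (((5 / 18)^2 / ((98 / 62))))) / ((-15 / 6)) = -2254392 / 3875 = -581.78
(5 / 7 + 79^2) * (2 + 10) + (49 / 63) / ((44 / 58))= 103813613 / 1386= 74901.60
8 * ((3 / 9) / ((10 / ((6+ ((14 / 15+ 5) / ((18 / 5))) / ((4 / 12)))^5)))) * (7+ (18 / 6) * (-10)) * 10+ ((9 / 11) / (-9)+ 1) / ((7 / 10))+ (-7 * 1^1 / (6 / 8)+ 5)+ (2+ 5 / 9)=-525472162359671 / 54561276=-9630862.78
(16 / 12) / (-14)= -2 / 21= -0.10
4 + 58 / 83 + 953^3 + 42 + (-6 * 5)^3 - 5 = 71836186152 / 83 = 865496218.70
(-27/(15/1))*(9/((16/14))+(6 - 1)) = -927/40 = -23.18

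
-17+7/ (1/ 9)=46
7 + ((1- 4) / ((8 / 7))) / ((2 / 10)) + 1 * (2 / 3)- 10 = -15.46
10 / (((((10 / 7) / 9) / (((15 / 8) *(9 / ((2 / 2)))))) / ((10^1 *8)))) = 85050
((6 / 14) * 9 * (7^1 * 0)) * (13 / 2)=0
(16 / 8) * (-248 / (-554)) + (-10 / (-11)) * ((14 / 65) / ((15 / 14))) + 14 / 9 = 4694402 / 1782495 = 2.63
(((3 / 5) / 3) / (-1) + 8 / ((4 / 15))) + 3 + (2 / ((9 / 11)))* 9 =274 / 5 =54.80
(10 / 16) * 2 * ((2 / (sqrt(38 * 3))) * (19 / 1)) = 5 * sqrt(114) / 12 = 4.45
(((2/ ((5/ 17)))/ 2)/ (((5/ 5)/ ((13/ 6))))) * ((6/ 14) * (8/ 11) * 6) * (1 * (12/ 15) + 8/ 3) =91936/ 1925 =47.76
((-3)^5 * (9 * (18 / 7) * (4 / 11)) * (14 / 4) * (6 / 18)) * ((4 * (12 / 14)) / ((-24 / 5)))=131220 / 77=1704.16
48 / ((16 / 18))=54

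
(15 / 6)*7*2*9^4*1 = 229635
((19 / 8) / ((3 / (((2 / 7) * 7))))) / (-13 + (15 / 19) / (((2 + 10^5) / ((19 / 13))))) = -4116749 / 33800646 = -0.12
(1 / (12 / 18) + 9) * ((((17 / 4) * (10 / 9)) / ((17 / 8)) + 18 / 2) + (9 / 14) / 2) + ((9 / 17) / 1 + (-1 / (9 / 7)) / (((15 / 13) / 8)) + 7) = 2264617 / 18360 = 123.35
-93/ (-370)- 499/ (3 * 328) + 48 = 8691361/ 182040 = 47.74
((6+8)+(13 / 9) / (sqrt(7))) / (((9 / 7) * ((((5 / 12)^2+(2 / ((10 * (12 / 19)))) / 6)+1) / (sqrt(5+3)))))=2080 * sqrt(14) / 7947+15680 * sqrt(2) / 883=26.09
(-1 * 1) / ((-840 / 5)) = 1 / 168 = 0.01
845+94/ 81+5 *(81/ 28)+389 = 2834149/ 2268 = 1249.62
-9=-9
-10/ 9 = -1.11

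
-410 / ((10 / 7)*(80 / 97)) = -27839 / 80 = -347.99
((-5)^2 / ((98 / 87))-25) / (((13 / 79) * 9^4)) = -21725 / 8358714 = -0.00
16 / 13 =1.23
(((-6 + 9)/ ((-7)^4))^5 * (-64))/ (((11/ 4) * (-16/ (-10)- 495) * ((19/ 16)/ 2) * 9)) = 1105920/ 41141131879847640551603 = 0.00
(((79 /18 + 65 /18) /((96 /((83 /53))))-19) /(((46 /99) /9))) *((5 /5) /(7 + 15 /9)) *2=-10692891 /126776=-84.34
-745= -745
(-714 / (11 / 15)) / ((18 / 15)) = -8925 / 11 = -811.36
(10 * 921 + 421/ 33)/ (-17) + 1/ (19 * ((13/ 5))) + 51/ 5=-21693679/ 40755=-532.29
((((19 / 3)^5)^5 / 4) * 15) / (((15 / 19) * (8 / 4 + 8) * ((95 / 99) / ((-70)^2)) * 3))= 88815482617458143581409.71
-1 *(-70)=70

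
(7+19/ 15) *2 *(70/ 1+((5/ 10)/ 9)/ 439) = 68589484/ 59265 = 1157.34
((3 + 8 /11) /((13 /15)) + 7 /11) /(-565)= -706 /80795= -0.01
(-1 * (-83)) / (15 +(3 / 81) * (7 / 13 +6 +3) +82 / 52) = 58266 / 11885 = 4.90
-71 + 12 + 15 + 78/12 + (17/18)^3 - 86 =-122.66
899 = 899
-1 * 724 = -724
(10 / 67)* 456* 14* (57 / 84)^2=205770 / 469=438.74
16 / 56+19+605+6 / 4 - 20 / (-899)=7876419 / 12586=625.81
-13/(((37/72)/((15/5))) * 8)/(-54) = 13/74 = 0.18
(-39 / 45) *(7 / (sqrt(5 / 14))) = -91 *sqrt(70) / 75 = -10.15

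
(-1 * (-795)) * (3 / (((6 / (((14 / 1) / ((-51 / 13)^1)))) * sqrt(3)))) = -24115 * sqrt(3) / 51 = -818.99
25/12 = 2.08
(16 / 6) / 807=8 / 2421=0.00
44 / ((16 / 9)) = 99 / 4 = 24.75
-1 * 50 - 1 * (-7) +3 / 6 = -85 / 2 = -42.50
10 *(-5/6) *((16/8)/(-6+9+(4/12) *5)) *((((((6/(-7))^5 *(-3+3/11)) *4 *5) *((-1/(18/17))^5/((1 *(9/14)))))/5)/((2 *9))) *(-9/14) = -709928500/943427331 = -0.75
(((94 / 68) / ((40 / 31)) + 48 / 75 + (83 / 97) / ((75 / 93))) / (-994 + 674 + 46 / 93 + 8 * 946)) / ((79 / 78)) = 1326499083 / 3512679352400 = 0.00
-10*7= -70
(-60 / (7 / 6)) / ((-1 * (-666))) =-20 / 259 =-0.08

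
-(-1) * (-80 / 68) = -1.18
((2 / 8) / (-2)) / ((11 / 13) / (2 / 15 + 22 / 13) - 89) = 89 / 63038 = 0.00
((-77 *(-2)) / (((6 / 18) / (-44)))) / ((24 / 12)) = -10164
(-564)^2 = 318096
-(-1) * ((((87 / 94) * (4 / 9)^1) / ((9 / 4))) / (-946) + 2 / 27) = 14782 / 200079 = 0.07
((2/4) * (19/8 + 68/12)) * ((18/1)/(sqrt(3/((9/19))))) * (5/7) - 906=-906 + 2895 * sqrt(57)/1064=-885.46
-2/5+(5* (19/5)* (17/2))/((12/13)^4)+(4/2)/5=9225203/41472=222.44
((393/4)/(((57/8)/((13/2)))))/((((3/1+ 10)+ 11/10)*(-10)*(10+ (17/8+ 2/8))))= -13624/265221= -0.05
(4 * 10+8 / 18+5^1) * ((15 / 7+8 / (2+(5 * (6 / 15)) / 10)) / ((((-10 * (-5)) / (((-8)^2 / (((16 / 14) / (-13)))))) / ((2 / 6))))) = -1274.65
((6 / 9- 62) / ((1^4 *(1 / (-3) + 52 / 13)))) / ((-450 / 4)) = 0.15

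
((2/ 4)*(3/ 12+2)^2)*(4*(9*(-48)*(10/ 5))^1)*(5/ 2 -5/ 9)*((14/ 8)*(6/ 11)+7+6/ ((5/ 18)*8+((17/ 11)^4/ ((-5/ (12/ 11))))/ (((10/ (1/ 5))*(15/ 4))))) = -1001096047806750/ 5519590967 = -181371.42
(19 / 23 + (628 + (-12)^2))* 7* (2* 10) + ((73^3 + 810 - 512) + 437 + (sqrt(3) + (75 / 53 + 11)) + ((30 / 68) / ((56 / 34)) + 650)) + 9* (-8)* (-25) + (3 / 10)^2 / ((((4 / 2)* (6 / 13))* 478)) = sqrt(3) + 816424266029087 / 1631509600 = 500412.07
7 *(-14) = -98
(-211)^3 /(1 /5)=-46969655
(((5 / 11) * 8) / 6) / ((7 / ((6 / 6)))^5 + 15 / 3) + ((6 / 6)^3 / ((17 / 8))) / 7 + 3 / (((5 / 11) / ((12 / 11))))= 599737451 / 82525905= 7.27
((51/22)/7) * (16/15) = 136/385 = 0.35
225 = 225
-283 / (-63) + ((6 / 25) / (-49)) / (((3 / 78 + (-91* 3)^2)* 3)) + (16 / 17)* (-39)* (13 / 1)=-171671286503581 / 363183730875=-472.68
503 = 503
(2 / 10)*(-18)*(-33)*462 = 274428 / 5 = 54885.60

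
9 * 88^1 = 792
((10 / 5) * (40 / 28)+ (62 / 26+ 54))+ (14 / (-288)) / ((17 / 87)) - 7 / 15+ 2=7490737 / 123760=60.53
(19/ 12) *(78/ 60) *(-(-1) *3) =247/ 40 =6.18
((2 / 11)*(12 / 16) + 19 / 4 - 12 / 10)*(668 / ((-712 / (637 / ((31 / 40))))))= -86273369 / 30349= -2842.71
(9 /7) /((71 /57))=513 /497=1.03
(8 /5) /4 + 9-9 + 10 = 52 /5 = 10.40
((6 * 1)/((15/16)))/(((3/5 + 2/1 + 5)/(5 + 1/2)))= 88/19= 4.63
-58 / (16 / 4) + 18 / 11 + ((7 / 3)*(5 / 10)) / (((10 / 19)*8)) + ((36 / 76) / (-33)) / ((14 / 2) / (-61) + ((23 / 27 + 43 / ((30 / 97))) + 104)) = -460869857347 / 36615878880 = -12.59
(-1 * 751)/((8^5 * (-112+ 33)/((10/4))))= 3755/5177344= 0.00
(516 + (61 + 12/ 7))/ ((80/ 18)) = 130.21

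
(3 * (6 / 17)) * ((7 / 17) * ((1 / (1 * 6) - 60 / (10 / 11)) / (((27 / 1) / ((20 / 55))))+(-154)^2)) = 295822324 / 28611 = 10339.46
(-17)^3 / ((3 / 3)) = -4913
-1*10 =-10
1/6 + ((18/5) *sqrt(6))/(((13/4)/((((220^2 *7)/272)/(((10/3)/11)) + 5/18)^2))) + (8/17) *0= 1/6 + 48684987520 *sqrt(6)/2601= 45849049.59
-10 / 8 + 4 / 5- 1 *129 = -2589 / 20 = -129.45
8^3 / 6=256 / 3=85.33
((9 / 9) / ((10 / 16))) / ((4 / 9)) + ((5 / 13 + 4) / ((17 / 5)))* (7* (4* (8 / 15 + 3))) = 144958 / 1105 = 131.18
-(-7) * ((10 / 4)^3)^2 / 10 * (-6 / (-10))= 13125 / 128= 102.54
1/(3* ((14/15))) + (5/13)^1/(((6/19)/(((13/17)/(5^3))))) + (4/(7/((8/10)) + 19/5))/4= 995254/2240175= 0.44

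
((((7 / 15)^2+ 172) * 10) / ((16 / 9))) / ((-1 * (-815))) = 38749 / 32600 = 1.19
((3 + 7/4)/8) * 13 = 247/32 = 7.72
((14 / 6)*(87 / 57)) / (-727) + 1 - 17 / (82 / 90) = -30010159 / 1698999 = -17.66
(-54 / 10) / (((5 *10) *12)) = -9 / 1000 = -0.01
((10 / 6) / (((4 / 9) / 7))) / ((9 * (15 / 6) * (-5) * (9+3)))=-7 / 360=-0.02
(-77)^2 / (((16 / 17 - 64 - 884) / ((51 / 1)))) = -734349 / 2300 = -319.28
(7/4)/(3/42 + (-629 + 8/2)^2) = 49/10937502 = 0.00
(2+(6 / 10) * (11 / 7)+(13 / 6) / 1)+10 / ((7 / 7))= 3173 / 210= 15.11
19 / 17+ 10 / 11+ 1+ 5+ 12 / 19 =30763 / 3553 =8.66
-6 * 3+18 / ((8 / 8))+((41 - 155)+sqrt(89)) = -114+sqrt(89) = -104.57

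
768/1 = 768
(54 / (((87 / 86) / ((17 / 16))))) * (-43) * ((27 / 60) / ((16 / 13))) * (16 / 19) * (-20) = 33098949 / 2204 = 15017.67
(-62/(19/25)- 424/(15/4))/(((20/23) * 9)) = -637951/25650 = -24.87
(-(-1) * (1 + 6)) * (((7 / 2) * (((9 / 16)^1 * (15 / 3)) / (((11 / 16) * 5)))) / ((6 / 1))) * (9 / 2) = 1323 / 88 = 15.03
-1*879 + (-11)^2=-758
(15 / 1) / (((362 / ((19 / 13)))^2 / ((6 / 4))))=16245 / 44292872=0.00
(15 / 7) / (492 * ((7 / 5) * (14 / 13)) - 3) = 325 / 112049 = 0.00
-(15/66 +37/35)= -989/770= -1.28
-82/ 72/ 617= -41/ 22212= -0.00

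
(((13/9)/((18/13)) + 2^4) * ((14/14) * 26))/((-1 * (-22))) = 3263/162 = 20.14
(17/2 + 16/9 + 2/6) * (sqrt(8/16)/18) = 0.42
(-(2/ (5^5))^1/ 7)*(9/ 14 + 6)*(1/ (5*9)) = -31/ 2296875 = -0.00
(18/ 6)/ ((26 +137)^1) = 3/ 163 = 0.02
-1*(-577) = 577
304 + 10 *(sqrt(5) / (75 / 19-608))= 303.96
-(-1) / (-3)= -1 / 3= -0.33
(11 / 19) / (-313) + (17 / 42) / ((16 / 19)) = 1913489 / 3996384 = 0.48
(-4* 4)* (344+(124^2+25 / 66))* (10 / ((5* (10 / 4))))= -6640288 / 33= -201220.85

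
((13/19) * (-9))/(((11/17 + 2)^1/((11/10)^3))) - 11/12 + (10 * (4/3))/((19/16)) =2056297/285000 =7.22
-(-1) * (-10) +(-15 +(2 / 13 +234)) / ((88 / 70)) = 8545 / 52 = 164.33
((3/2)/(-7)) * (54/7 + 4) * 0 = 0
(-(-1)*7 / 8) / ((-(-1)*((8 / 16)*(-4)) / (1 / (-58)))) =7 / 928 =0.01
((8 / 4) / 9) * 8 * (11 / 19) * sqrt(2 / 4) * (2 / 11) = 16 * sqrt(2) / 171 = 0.13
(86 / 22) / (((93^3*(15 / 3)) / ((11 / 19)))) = 43 / 76413915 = 0.00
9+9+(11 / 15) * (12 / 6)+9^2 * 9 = 11227 / 15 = 748.47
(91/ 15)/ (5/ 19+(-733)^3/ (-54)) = 31122/ 37414120865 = 0.00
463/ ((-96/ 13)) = -6019/ 96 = -62.70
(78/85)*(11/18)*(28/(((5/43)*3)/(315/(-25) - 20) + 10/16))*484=108663947392/8783475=12371.41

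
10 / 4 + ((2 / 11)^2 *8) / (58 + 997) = 638339 / 255310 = 2.50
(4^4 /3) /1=256 /3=85.33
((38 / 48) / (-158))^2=361 / 14379264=0.00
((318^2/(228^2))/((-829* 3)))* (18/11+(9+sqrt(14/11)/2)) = -0.01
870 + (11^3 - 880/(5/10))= 441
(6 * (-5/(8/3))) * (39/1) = -1755/4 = -438.75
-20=-20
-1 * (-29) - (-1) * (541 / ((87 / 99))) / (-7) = -11966 / 203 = -58.95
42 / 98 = 3 / 7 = 0.43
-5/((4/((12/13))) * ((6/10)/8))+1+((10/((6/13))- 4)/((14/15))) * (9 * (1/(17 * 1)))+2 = -7313/3094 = -2.36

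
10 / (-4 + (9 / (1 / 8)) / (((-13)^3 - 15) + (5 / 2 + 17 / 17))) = -22085 / 8906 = -2.48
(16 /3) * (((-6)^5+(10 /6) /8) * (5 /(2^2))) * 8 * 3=-3732380 /3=-1244126.67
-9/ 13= -0.69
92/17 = 5.41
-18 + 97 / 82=-1379 / 82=-16.82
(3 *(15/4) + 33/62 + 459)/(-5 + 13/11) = -214049/1736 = -123.30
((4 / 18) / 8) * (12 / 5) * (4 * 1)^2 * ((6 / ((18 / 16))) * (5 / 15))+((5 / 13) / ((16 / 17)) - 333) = -9285917 / 28080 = -330.70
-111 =-111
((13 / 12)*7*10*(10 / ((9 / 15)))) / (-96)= -11375 / 864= -13.17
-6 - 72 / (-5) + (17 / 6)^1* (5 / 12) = 9.58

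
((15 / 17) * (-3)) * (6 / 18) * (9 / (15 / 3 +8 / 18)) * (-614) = 746010 / 833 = 895.57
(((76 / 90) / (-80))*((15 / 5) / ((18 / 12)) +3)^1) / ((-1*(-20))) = -19 / 7200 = -0.00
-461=-461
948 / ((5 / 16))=15168 / 5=3033.60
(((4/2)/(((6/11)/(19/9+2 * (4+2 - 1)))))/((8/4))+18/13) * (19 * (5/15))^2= 5977799/6318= 946.15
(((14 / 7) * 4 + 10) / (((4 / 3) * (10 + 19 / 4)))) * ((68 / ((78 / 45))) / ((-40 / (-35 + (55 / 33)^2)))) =22185 / 767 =28.92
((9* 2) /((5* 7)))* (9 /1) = 162 /35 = 4.63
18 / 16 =9 / 8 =1.12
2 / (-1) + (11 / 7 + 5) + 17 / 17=39 / 7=5.57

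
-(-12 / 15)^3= 64 / 125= 0.51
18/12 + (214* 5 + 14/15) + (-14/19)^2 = 11620333/10830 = 1072.98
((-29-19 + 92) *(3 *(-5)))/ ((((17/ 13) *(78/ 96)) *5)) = -2112/ 17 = -124.24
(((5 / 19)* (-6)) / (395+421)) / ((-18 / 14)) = 35 / 23256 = 0.00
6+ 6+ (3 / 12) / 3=12.08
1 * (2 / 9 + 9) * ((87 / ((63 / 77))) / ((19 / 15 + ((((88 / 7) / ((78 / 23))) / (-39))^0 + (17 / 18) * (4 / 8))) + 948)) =529540 / 513399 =1.03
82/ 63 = 1.30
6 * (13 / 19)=78 / 19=4.11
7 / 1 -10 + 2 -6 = -7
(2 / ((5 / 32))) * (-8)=-102.40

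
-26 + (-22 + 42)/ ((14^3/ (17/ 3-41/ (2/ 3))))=-108691/ 4116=-26.41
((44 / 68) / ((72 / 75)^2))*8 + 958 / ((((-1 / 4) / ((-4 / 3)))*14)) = 3175037 / 8568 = 370.57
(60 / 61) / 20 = 3 / 61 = 0.05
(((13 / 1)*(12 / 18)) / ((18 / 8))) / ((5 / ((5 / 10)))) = 0.39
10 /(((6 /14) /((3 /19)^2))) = 210 /361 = 0.58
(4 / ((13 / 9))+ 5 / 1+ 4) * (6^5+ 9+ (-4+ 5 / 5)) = 1190646 / 13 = 91588.15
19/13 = 1.46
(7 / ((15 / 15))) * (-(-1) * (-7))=-49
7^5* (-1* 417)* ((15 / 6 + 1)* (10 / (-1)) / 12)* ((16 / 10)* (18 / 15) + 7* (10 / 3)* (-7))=-98985986183 / 30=-3299532872.77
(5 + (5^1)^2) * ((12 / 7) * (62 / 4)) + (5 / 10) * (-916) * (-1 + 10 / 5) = 2374 / 7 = 339.14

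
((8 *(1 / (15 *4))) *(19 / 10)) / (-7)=-19 / 525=-0.04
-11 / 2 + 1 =-9 / 2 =-4.50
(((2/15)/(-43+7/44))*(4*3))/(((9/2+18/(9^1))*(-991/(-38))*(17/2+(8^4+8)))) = -53504/998698211875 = -0.00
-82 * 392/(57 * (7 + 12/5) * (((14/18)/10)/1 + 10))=-4821600/809951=-5.95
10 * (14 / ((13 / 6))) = 840 / 13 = 64.62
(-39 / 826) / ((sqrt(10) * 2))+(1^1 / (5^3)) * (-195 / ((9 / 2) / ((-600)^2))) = -124800 - 39 * sqrt(10) / 16520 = -124800.01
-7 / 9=-0.78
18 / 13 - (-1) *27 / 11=3.84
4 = 4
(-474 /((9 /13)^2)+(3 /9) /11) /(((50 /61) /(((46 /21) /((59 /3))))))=-58868477 /438075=-134.38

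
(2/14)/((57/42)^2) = 28/361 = 0.08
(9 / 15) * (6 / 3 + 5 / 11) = 81 / 55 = 1.47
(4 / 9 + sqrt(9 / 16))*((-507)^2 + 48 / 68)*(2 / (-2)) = -307031.59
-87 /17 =-5.12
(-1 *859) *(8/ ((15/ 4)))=-27488/ 15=-1832.53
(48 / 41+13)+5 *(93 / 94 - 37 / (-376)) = 302301 / 15416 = 19.61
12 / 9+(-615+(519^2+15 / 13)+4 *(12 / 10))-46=52397921 / 195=268707.29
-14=-14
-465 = -465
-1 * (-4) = 4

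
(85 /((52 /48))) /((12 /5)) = 425 /13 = 32.69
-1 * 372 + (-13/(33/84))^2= 87484/121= 723.01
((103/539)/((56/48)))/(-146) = -309/275429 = -0.00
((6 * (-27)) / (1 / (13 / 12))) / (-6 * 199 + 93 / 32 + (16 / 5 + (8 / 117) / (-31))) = 101846160 / 689359781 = 0.15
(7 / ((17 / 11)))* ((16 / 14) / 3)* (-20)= -1760 / 51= -34.51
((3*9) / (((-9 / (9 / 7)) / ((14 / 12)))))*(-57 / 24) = 171 / 16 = 10.69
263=263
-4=-4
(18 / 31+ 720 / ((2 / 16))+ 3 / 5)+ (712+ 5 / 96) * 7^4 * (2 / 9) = 25825167991 / 66960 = 385680.53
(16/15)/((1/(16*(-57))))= -4864/5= -972.80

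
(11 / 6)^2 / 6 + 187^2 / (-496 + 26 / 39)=-11240053 / 160488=-70.04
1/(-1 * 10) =-1/10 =-0.10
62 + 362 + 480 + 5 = 909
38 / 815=0.05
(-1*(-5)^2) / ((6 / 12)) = -50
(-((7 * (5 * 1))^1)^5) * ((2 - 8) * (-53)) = -16701956250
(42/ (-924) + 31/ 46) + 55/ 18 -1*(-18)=98749/ 4554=21.68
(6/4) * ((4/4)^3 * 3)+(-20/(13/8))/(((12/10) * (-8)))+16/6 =659/78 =8.45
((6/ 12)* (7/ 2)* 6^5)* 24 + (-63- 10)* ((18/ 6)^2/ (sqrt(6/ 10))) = 326592- 219* sqrt(15) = 325743.82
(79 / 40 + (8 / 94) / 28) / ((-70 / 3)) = -78093 / 921200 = -0.08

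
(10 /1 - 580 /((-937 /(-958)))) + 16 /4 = -542522 /937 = -579.00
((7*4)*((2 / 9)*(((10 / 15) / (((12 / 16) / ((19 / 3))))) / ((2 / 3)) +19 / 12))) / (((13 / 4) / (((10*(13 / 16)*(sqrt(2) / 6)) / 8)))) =12635*sqrt(2) / 3888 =4.60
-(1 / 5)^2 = -1 / 25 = -0.04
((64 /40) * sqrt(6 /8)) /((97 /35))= 28 * sqrt(3) /97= 0.50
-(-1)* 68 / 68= 1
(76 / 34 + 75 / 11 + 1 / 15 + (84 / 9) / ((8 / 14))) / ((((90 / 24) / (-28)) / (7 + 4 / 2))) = -7996464 / 4675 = -1710.47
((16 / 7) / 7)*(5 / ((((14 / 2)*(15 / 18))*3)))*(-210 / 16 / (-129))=0.01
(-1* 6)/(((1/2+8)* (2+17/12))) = -144/697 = -0.21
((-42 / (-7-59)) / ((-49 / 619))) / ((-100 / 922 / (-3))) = -856077 / 3850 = -222.36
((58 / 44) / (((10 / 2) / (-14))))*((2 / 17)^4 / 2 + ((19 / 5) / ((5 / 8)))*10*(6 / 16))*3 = -5798553306 / 22968275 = -252.46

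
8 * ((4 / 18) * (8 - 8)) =0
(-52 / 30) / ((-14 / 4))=52 / 105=0.50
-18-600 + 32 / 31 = -19126 / 31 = -616.97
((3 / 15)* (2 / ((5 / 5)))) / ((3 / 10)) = 4 / 3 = 1.33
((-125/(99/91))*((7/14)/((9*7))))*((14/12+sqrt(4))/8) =-30875/85536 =-0.36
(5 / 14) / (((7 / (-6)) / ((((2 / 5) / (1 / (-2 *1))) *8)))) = 96 / 49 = 1.96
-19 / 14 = -1.36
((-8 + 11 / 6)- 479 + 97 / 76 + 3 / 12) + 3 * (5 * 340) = 4616.36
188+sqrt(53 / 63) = sqrt(371) / 21+188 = 188.92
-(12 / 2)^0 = -1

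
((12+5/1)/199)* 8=136/199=0.68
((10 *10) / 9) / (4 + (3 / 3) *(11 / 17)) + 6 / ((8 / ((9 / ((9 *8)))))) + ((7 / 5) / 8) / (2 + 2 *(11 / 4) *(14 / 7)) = 2.50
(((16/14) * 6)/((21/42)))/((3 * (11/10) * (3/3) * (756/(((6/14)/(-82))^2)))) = 20/133190673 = 0.00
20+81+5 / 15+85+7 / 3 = 566 / 3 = 188.67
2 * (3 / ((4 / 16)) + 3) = 30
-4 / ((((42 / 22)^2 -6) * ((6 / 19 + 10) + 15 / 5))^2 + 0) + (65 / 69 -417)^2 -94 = 6864180922 / 39675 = 173010.23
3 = 3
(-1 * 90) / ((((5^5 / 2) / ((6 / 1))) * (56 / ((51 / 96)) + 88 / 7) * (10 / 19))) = -2261 / 406250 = -0.01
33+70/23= 829/23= 36.04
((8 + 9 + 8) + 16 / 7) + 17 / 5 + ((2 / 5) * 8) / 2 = 226 / 7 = 32.29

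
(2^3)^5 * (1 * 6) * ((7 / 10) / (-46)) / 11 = -344064 / 1265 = -271.99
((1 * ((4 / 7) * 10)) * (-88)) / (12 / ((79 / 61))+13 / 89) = -4949824 / 92645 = -53.43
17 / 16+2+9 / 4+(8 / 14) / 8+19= 2731 / 112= 24.38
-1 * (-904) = 904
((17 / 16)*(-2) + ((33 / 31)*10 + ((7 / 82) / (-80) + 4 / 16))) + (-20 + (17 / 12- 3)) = -12.81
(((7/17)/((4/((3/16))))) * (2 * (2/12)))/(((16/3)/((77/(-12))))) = -539/69632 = -0.01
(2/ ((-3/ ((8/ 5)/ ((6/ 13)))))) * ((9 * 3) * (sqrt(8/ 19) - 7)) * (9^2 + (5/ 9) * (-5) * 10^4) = -181469288/ 15 + 51848368 * sqrt(38)/ 285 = -10976497.07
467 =467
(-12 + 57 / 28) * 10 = -99.64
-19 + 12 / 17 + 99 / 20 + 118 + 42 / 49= 251121 / 2380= 105.51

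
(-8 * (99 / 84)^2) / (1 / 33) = -35937 / 98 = -366.70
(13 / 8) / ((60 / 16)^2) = 26 / 225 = 0.12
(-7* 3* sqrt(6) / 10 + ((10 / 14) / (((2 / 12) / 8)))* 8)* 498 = 956160 / 7 - 5229* sqrt(6) / 5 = 134032.61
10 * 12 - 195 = -75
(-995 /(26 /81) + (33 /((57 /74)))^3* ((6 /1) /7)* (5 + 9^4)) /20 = 78921914054127 /3566680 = 22127556.73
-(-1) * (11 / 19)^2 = 121 / 361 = 0.34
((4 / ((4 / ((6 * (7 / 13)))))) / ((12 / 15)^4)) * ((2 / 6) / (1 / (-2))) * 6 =-13125 / 416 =-31.55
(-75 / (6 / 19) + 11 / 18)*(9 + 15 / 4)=-9061 / 3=-3020.33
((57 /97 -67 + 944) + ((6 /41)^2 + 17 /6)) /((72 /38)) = 16366101383 /35220312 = 464.68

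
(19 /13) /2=19 /26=0.73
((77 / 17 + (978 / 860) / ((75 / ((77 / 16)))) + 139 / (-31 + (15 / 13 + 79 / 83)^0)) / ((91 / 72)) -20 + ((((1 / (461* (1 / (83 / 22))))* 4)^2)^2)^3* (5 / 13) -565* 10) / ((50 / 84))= -163590578990189832220122939375850649901655512317555000331 / 17173707950633639521194122228511295488964859201393750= -9525.64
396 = 396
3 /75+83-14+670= 18476 /25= 739.04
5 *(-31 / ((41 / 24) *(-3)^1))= 1240 / 41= 30.24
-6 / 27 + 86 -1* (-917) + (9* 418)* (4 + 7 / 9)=170791 / 9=18976.78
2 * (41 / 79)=82 / 79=1.04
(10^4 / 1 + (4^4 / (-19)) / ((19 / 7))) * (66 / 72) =3307524 / 361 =9162.12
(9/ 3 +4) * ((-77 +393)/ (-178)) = -1106/ 89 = -12.43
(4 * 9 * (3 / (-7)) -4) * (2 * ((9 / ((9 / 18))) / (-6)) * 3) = 2448 / 7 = 349.71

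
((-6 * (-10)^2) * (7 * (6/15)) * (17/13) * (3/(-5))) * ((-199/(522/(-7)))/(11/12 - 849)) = -15913632/3836729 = -4.15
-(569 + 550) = -1119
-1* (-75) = 75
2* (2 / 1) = 4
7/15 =0.47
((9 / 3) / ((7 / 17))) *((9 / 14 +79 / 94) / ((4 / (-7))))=-6222 / 329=-18.91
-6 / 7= -0.86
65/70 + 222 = 3121/14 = 222.93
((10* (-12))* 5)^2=360000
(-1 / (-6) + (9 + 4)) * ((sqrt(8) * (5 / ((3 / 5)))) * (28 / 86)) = 27650 * sqrt(2) / 387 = 101.04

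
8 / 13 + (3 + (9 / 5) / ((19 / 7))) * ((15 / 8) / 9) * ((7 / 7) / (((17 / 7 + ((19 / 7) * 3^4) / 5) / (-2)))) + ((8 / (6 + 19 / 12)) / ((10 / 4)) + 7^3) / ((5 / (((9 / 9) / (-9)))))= -21938239 / 3112200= -7.05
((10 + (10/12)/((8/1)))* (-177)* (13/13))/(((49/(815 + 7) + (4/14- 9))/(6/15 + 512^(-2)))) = 82.66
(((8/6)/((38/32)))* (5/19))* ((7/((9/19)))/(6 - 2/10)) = 11200/14877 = 0.75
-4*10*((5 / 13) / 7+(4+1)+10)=-54800 / 91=-602.20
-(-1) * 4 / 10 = 2 / 5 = 0.40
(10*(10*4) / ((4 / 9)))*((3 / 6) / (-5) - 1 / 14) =-1080 / 7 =-154.29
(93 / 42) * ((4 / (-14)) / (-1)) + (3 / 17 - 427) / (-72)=49186 / 7497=6.56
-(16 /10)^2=-64 /25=-2.56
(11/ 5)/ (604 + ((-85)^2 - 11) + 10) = 11/ 39140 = 0.00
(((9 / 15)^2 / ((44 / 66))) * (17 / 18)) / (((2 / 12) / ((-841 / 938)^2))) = 108213993 / 43992200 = 2.46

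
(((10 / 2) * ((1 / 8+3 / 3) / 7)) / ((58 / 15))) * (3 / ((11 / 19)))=38475 / 35728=1.08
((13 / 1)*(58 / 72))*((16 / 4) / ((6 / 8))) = 55.85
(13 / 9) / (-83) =-13 / 747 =-0.02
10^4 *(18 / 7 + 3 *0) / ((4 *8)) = 5625 / 7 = 803.57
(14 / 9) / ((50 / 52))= 364 / 225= 1.62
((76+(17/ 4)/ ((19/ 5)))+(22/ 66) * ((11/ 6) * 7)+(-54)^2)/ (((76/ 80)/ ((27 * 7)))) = 215272995/ 361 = 596324.09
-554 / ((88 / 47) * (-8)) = 13019 / 352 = 36.99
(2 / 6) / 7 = 0.05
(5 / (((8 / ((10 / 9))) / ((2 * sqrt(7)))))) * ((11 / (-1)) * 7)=-1925 * sqrt(7) / 18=-282.95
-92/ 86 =-1.07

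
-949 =-949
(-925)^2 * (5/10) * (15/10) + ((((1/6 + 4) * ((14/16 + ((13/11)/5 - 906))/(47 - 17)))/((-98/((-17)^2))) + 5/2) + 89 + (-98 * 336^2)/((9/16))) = -656348876577/34496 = -19026811.13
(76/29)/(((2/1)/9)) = 342/29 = 11.79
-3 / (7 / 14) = -6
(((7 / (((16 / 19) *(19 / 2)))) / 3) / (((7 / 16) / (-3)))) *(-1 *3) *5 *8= 240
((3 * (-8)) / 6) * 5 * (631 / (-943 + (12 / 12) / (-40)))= 504800 / 37721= 13.38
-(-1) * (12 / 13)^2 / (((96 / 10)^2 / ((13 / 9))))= 25 / 1872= 0.01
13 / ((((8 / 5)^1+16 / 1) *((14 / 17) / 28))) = 1105 / 44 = 25.11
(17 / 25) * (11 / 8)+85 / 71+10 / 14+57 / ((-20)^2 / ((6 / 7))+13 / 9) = 1243014207 / 418772200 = 2.97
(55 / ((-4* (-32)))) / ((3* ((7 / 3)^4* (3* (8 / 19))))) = 9405 / 2458624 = 0.00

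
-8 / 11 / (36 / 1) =-2 / 99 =-0.02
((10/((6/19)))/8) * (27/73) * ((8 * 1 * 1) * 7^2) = 41895/73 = 573.90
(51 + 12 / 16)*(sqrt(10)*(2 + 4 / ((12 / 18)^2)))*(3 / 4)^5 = 553311*sqrt(10) / 4096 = 427.18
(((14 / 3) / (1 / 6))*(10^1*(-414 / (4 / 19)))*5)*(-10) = 27531000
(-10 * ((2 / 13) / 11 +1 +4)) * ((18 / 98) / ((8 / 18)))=-290385 / 14014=-20.72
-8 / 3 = -2.67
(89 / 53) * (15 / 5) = 267 / 53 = 5.04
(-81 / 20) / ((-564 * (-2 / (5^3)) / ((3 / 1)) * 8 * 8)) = -2025 / 96256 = -0.02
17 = 17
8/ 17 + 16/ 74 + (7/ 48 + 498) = 15060755/ 30192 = 498.83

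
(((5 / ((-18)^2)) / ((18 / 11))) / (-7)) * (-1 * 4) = 55 / 10206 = 0.01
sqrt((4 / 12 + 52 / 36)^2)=16 / 9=1.78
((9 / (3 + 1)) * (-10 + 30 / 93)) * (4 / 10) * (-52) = 14040 / 31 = 452.90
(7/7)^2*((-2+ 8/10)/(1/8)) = -48/5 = -9.60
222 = 222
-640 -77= -717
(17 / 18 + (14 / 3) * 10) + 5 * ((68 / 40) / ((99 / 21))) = 4892 / 99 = 49.41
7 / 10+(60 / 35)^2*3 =9.52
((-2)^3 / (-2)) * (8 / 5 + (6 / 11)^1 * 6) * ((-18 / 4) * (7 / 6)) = -5628 / 55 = -102.33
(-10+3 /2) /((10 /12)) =-51 /5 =-10.20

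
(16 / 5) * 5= 16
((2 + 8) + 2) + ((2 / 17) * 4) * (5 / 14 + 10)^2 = 52046 / 833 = 62.48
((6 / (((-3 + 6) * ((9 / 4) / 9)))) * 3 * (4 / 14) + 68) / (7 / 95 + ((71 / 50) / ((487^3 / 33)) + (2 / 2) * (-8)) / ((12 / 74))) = -344979291800400 / 227013179464477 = -1.52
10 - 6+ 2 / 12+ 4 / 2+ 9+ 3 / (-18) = 15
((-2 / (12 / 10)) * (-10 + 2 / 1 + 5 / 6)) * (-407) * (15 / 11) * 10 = -198875 / 3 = -66291.67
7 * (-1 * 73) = -511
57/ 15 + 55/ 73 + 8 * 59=173942/ 365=476.55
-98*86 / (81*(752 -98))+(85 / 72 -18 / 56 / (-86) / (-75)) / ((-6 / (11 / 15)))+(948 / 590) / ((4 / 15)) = 2691549549323 / 470382633000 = 5.72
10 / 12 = 5 / 6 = 0.83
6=6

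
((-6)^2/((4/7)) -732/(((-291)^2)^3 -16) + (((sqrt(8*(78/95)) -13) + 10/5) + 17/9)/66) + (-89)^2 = 2*sqrt(3705)/3135 + 130898514240181459561/16395387973017075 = 7983.90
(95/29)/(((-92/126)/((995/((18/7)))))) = -4631725/2668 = -1736.03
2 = 2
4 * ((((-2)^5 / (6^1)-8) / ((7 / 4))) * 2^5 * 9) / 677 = -61440 / 4739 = -12.96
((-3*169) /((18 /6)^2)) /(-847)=169 /2541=0.07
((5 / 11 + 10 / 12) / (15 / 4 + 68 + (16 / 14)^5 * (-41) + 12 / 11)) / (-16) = 1428595 / 125928888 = 0.01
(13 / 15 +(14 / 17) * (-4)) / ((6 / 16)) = -4952 / 765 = -6.47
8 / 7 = 1.14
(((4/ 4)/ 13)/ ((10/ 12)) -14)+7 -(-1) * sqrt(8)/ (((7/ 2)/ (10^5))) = -449/ 65+400000 * sqrt(2)/ 7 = 80805.30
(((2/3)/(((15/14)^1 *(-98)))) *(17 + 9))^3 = -140608/31255875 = -0.00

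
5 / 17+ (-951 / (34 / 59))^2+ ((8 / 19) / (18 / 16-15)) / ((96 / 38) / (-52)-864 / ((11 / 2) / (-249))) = 9284693904734405725 / 3409261551108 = 2723373.89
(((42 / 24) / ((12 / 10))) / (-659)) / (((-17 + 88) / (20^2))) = -1750 / 140367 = -0.01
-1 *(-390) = 390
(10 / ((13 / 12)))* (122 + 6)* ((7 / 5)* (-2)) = -43008 / 13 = -3308.31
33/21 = 11/7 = 1.57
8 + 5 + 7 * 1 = 20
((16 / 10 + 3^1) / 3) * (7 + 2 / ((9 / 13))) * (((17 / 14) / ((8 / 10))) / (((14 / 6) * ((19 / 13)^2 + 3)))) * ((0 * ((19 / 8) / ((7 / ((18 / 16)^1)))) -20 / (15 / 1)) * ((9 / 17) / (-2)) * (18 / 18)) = 345943 / 510384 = 0.68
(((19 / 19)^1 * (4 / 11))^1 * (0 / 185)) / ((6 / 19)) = 0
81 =81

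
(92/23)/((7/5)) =20/7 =2.86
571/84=6.80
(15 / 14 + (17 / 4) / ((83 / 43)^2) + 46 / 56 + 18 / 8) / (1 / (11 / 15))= 2242141 / 578676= 3.87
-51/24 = -17/8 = -2.12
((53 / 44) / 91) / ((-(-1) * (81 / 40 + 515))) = 530 / 20701681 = 0.00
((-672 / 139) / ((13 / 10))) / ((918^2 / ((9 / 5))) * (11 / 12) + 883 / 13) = -1680 / 193905973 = -0.00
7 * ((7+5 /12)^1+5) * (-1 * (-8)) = 2086 /3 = 695.33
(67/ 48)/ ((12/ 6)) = 67/ 96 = 0.70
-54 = -54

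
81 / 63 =9 / 7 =1.29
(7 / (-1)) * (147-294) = 1029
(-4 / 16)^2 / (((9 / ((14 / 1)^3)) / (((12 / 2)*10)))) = 3430 / 3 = 1143.33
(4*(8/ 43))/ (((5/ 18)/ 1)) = 576/ 215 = 2.68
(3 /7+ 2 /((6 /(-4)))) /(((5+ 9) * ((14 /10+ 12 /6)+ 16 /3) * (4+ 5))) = -95 /115542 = -0.00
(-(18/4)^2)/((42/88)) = -297/7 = -42.43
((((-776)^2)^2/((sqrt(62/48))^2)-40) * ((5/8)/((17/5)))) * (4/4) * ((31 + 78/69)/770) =4019597638636235/1866634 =2153393562.23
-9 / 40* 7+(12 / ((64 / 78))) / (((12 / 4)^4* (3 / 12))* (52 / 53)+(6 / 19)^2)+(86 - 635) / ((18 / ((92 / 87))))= -2444470807 / 73861260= -33.10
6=6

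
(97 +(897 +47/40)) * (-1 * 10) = -39807/4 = -9951.75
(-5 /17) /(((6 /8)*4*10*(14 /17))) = -1 /84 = -0.01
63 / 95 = 0.66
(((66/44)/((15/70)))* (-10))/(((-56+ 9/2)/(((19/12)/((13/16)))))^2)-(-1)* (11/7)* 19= 3361163441/112954023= 29.76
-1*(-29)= 29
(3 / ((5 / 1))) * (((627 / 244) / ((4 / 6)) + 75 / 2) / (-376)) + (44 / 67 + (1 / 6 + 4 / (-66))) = 1413401987 / 2028459840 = 0.70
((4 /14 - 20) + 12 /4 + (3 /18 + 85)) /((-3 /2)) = -2875 /63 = -45.63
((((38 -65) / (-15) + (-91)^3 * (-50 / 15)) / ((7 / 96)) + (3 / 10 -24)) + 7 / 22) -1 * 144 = 13262794662 / 385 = 34448817.30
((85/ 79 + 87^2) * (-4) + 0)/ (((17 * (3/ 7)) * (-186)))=8372504/ 374697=22.34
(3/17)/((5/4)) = 12/85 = 0.14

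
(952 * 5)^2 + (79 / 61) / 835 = 1154064856079 / 50935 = 22657600.00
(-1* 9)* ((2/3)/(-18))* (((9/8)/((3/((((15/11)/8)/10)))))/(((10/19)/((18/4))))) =513/28160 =0.02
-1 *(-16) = 16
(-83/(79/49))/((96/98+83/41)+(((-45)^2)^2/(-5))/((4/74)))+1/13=370479789271/4816024824845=0.08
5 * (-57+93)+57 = 237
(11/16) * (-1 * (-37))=407/16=25.44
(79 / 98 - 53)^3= -133824895875 / 941192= -142186.61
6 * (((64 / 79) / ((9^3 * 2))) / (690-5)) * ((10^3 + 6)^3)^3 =67540115729901132596647788544 / 13149945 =5136151955761117829515.47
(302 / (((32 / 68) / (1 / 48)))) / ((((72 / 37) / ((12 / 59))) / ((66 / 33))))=94979 / 33984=2.79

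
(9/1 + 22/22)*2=20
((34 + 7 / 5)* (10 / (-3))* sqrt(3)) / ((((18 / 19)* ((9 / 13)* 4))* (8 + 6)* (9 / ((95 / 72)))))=-1384435* sqrt(3) / 2939328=-0.82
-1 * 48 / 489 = -16 / 163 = -0.10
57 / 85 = 0.67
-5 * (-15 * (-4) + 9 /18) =-605 /2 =-302.50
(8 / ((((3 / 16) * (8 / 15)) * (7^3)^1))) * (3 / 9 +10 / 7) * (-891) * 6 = -5274720 / 2401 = -2196.88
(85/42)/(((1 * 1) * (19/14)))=85/57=1.49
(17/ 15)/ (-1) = -17/ 15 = -1.13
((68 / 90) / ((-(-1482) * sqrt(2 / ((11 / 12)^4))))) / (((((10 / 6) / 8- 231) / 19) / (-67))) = 137819 * sqrt(2) / 116651340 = 0.00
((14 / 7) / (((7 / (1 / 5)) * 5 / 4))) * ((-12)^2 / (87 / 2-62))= -2304 / 6475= -0.36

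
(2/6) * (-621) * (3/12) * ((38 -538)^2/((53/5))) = -64687500/53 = -1220518.87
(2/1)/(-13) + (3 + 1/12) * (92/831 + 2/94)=1542187/6092892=0.25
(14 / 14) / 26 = 1 / 26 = 0.04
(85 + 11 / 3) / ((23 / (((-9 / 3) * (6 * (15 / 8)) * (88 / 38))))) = -6930 / 23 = -301.30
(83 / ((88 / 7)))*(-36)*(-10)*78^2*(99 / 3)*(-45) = -21473934300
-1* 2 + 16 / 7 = 2 / 7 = 0.29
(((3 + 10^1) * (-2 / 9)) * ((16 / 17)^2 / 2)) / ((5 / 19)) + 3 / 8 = -466841 / 104040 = -4.49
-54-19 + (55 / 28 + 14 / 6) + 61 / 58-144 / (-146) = -66.66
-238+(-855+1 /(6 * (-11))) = -72139 /66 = -1093.02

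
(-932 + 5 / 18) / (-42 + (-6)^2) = 16771 / 108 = 155.29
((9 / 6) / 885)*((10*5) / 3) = 5 / 177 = 0.03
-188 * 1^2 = -188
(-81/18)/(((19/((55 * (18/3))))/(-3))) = 234.47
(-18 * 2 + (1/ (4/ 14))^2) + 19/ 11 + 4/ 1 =-793/ 44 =-18.02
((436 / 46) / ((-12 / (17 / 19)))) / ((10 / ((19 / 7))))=-1853 / 9660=-0.19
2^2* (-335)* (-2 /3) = 2680 /3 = 893.33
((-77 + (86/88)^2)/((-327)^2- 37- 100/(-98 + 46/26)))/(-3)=61391991/258888099712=0.00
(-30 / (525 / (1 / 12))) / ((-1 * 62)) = 1 / 13020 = 0.00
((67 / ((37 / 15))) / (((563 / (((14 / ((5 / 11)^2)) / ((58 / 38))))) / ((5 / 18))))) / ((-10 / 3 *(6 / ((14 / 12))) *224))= -1078231 / 6959220480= -0.00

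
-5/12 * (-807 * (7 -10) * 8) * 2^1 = -16140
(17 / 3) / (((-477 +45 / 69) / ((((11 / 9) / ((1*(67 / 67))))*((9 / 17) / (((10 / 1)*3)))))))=-23 / 89640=-0.00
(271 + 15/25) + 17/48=65269/240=271.95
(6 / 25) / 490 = 3 / 6125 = 0.00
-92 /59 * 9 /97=-828 /5723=-0.14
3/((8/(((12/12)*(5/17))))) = 15/136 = 0.11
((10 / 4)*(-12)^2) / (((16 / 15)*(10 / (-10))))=-675 / 2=-337.50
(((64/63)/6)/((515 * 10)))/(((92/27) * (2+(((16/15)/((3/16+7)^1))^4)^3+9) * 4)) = 1207261492146337697045803070068359375/5505504764229370963453186472914436154989131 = 0.00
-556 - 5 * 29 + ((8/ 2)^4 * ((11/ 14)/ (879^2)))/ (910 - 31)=-3332596109765/ 4754060073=-701.00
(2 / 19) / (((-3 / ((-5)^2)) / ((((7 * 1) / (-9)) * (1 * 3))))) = 350 / 171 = 2.05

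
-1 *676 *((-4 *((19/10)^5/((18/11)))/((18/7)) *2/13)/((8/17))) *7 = 294950436781/8100000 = 36413.63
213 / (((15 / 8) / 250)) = 28400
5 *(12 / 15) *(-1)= -4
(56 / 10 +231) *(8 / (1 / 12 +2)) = 113568 / 125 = 908.54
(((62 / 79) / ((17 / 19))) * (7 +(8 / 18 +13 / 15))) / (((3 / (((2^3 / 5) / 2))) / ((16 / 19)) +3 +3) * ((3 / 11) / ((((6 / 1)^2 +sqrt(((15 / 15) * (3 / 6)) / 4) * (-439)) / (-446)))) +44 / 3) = 3661488740214272 / 6117312358946055-448092215521632 * sqrt(2) / 2039104119648685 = 0.29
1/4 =0.25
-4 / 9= -0.44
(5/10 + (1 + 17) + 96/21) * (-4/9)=-646/63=-10.25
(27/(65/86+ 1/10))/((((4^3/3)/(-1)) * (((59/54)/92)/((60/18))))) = -783675/1888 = -415.08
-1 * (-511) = 511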